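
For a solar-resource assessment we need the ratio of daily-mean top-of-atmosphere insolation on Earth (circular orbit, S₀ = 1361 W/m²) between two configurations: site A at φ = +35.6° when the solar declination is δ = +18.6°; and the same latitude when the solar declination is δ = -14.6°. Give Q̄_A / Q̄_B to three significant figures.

— Configuration A (φ=+35.6°):
cos H₀ = −tan(+35.6°) tan(+18.600°) = -0.2409, H₀ = 1.8141 rad.
Bracket: H₀ sin φ sin δ + cos φ cos δ sin H₀ = 1.8141×0.58212×0.31896 + 0.81310×0.94777×0.97054 = 0.336829 + 0.747929 = 1.084758.
Q̄ = (S₀/π) × [bracket] = (1361/π) × 1.084758 = 469.94 W/m².
— Configuration B (φ=+35.6°):
cos H₀ = −tan(+35.6°) tan(-14.600°) = 0.1865, H₀ = 1.3832 rad.
Bracket: H₀ sin φ sin δ + cos φ cos δ sin H₀ = 1.3832×0.58212×-0.25207 + 0.81310×0.96771×0.98246 = -0.202964 + 0.773044 = 0.570080.
Q̄ = (S₀/π) × [bracket] = (1361/π) × 0.570080 = 246.97 W/m².
Ratio Q̄_A / Q̄_B = 469.94 / 246.97 = 1.903.

Q̄_A / Q̄_B ≈ 1.90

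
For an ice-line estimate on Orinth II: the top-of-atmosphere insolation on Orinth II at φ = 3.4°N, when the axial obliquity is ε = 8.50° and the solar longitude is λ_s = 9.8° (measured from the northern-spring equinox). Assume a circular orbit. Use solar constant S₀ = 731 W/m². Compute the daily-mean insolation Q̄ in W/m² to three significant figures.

Solar declination: sin δ = sin ε · sin λ_s = sin 8.50° × sin 9.8° = 0.02516, so δ = +1.442°.
cos H₀ = −tan(+3.4°) tan(+1.442°) = -0.0015, H₀ = 1.5723 rad.
Bracket: H₀ sin φ sin δ + cos φ cos δ sin H₀ = 1.5723×0.05931×0.02516 + 0.99824×0.99968×1.00000 = 0.002346 + 0.997921 = 1.000267.
Q̄ = (S₀/π) × [bracket] = (731/π) × 1.000267 = 232.7 W/m².

Q̄ ≈ 233 W/m²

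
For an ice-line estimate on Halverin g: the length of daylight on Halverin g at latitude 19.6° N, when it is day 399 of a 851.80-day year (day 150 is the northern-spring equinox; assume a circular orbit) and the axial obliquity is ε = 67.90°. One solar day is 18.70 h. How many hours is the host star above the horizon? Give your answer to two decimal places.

14.05 h

Solar longitude: λ_s = 360° × (399 − 150)/851.80 = 105.236°.
sin δ = sin 67.90° × sin 105.236° = 0.89396, so δ = +63.376°.
cos H₀ = −tan φ · tan δ = −tan(+19.6°) × tan(+63.376°) = -0.7103, so H₀ = 2.3608 rad = 135.26°.
Daylight = 2H₀/(2π) × 18.70 h = (2.3608/π) × 18.70 = 14.05 h.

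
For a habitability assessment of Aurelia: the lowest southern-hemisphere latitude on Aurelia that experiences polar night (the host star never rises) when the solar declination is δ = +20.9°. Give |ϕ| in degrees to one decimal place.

|ϕ| = 69.1°

Polar night requires cos h₀ = −tan ϕ tan δ ≥ 1, i.e. tan ϕ tan δ ≤ −1.
The boundary is |tan ϕ| · |tan δ| = 1, so |ϕ| = 90° − |δ| = 90° − 20.9° = 69.1° in the southern hemisphere.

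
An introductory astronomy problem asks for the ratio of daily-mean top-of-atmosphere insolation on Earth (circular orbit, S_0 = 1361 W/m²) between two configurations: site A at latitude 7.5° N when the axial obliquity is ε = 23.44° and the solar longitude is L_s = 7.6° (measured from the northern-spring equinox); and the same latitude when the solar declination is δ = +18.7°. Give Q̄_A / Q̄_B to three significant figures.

Q̄_A / Q̄_B ≈ 0.995

— Configuration A (ϕ=+7.5°):
Solar declination: sin δ = sin ε · sin L_s = sin 23.44° × sin 7.6° = 0.05261, so δ = +3.016°.
cos h₀ = −tan(+7.5°) tan(+3.016°) = -0.0069, h₀ = 1.5777 rad.
Bracket: h₀ sin ϕ sin δ + cos ϕ cos δ sin h₀ = 1.5777×0.13053×0.05261 + 0.99144×0.99862×0.99998 = 0.010834 + 0.990052 = 1.000886.
Q̄ = (S_0/π) × [bracket] = (1361/π) × 1.000886 = 433.60 W/m².
— Configuration B (ϕ=+7.5°):
cos h₀ = −tan(+7.5°) tan(+18.700°) = -0.0446, h₀ = 1.6154 rad.
Bracket: h₀ sin ϕ sin δ + cos ϕ cos δ sin h₀ = 1.6154×0.13053×0.32061 + 0.99144×0.94721×0.99901 = 0.067603 + 0.938172 = 1.005775.
Q̄ = (S_0/π) × [bracket] = (1361/π) × 1.005775 = 435.72 W/m².
Ratio Q̄_A / Q̄_B = 433.60 / 435.72 = 0.9951.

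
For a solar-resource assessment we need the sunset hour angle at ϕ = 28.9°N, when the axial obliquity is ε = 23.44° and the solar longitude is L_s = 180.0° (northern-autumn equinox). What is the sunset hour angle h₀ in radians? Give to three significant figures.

Solar declination: sin δ = sin ε · sin L_s = sin 23.44° × sin 180.0° = 0.00000, so δ = +0.000°.
cos h₀ = −tan ϕ · tan δ = −tan(+28.9°) × tan(+0.000°) = -0.0000, so h₀ = 1.5708 rad = 90.00°.

h₀ = 1.57 rad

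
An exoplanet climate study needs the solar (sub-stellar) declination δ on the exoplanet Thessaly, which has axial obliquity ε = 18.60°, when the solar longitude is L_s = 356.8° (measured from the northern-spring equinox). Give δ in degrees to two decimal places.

sin δ = sin ε · sin L_s = sin 18.60° × sin 356.8° = -0.017805.
δ = arcsin(-0.017805) = -1.02°.

δ = -1.02°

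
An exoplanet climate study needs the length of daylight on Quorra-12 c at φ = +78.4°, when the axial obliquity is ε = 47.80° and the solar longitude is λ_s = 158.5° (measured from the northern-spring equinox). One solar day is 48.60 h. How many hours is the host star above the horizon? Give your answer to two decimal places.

48.60 h

Solar declination: sin δ = sin ε · sin λ_s = sin 47.80° × sin 158.5° = 0.27151, so δ = +15.754°.
Sunrise equation: cos H₀ = −tan φ · tan δ = -1.3743 ≤ −1, so the host star never sets (polar day) and H₀ = π.
Daylight = 2H₀/(2π) × 48.60 h = (3.1416/π) × 48.60 = 48.60 h.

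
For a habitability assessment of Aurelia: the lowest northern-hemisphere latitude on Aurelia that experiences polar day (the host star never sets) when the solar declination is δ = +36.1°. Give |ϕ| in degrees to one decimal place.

|ϕ| = 53.9°

Polar day requires cos h₀ = −tan ϕ tan δ ≤ −1, i.e. tan ϕ tan δ ≥ 1.
The boundary is |tan ϕ| · |tan δ| = 1, so |ϕ| = 90° − |δ| = 90° − 36.1° = 53.9° in the northern hemisphere.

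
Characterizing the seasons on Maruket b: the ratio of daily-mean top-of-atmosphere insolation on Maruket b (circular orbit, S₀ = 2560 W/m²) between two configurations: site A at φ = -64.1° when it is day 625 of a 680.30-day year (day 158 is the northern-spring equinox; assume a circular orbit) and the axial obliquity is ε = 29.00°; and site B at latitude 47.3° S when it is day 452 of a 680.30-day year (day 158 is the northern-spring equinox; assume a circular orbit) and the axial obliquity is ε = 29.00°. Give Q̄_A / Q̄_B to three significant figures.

Q̄_A / Q̄_B ≈ 2.81

— Configuration A (φ=-64.1°):
Solar longitude: λ_s = 360° × (625 − 158)/680.30 = 247.126°.
sin δ = sin 29.00° × sin 247.126° = -0.44669, so δ = -26.531°.
cos H₀ = −tan(-64.1°) tan(-26.531°) = -1.0282 ≤ −1 ⇒ polar day, H₀ = π.
Bracket: H₀ sin φ sin δ + cos φ cos δ sin H₀ = 3.1416×-0.89956×-0.44669 + 0.43680×0.89469×0.00000 = 1.262372 + 0.000000 = 1.262372.
Q̄ = (S₀/π) × [bracket] = (2560/π) × 1.262372 = 1028.7 W/m².
— Configuration B (φ=-47.3°):
Solar longitude: λ_s = 360° × (452 − 158)/680.30 = 155.578°.
sin δ = sin 29.00° × sin 155.578° = 0.20044, so δ = +11.563°.
cos H₀ = −tan(-47.3°) tan(+11.563°) = 0.2217, H₀ = 1.3472 rad.
Bracket: H₀ sin φ sin δ + cos φ cos δ sin H₀ = 1.3472×-0.73491×0.20044 + 0.67816×0.97971×0.97511 = -0.198450 + 0.647863 = 0.449413.
Q̄ = (S₀/π) × [bracket] = (2560/π) × 0.449413 = 366.21 W/m².
Ratio Q̄_A / Q̄_B = 1028.7 / 366.21 = 2.809.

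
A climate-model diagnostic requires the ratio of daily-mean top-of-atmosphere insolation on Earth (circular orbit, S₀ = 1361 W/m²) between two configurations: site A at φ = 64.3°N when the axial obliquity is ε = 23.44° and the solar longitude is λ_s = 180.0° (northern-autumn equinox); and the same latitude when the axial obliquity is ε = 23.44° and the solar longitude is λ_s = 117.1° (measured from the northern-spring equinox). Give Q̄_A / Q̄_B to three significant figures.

— Configuration A (φ=+64.3°):
Solar declination: sin δ = sin ε · sin λ_s = sin 23.44° × sin 180.0° = 0.00000, so δ = +0.000°.
cos H₀ = −tan(+64.3°) tan(+0.000°) = -0.0000, H₀ = 1.5708 rad.
Bracket: H₀ sin φ sin δ + cos φ cos δ sin H₀ = 1.5708×0.90108×0.00000 + 0.43366×1.00000×1.00000 = 0.000000 + 0.433660 = 0.433660.
Q̄ = (S₀/π) × [bracket] = (1361/π) × 0.433660 = 187.87 W/m².
— Configuration B (φ=+64.3°):
Solar declination: sin δ = sin ε · sin λ_s = sin 23.44° × sin 117.1° = 0.35412, so δ = +20.739°.
cos H₀ = −tan(+64.3°) tan(+20.739°) = -0.7868, H₀ = 2.4764 rad.
Bracket: H₀ sin φ sin δ + cos φ cos δ sin H₀ = 2.4764×0.90108×0.35412 + 0.43366×0.93520×0.61723 = 0.790196 + 0.250323 = 1.040519.
Q̄ = (S₀/π) × [bracket] = (1361/π) × 1.040519 = 450.77 W/m².
Ratio Q̄_A / Q̄_B = 187.87 / 450.77 = 0.4168.

Q̄_A / Q̄_B ≈ 0.417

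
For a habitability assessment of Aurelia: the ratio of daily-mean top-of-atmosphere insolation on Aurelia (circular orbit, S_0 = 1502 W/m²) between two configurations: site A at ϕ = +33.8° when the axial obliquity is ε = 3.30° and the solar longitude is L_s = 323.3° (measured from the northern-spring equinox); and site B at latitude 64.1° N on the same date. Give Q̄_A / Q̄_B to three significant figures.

— Configuration A (ϕ=+33.8°):
Solar declination: sin δ = sin ε · sin L_s = sin 3.30° × sin 323.3° = -0.03440, so δ = -1.971°.
cos h₀ = −tan(+33.8°) tan(-1.971°) = 0.0230, h₀ = 1.5478 rad.
Bracket: h₀ sin ϕ sin δ + cos ϕ cos δ sin h₀ = 1.5478×0.55630×-0.03440 + 0.83098×0.99941×0.99973 = -0.029620 + 0.830265 = 0.800645.
Q̄ = (S_0/π) × [bracket] = (1502/π) × 0.800645 = 382.79 W/m².
— Configuration B (ϕ=+64.1°):
cos h₀ = −tan(+64.1°) tan(-1.971°) = 0.0709, h₀ = 1.4998 rad.
Bracket: h₀ sin ϕ sin δ + cos ϕ cos δ sin h₀ = 1.4998×0.89956×-0.03440 + 0.43680×0.99941×0.99748 = -0.046411 + 0.435442 = 0.389031.
Q̄ = (S_0/π) × [bracket] = (1502/π) × 0.389031 = 186.00 W/m².
Ratio Q̄_A / Q̄_B = 382.79 / 186.00 = 2.058.

Q̄_A / Q̄_B ≈ 2.06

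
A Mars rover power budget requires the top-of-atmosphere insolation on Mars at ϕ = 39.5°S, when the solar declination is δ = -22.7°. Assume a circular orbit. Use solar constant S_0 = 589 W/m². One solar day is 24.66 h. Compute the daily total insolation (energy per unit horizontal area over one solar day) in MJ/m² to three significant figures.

19.0 MJ/m²

cos h₀ = −tan(-39.5°) tan(-22.700°) = -0.3448, h₀ = 1.9229 rad.
Bracket: h₀ sin ϕ sin δ + cos ϕ cos δ sin h₀ = 1.9229×-0.63608×-0.38591 + 0.77162×0.92254×0.93867 = 0.472014 + 0.668193 = 1.140207.
Q̄ = (S_0/π) × [bracket] = (589/π) × 1.140207 = 213.77 W/m².
Daily total = Q̄ × 24.66 h × 3600 s/h = 213.77 × 24.66 × 3600 / 10⁶ = 18.98 MJ/m².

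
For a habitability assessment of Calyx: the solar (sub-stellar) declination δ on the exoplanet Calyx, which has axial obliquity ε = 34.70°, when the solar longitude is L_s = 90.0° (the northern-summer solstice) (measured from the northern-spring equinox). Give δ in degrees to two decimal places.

δ = +34.70°

sin δ = sin ε · sin L_s = sin 34.70° × sin 90.0° = 0.569280.
δ = arcsin(0.569280) = +34.70°.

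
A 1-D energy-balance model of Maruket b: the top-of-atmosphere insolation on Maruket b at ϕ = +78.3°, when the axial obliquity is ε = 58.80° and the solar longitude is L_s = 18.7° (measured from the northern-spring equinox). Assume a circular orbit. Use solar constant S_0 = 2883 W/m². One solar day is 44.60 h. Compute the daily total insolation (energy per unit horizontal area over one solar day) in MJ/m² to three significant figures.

124 MJ/m²

Solar declination: sin δ = sin ε · sin L_s = sin 58.80° × sin 18.7° = 0.27424, so δ = +15.917°.
cos h₀ = −tan(+78.3°) tan(+15.917°) = -1.3771 ≤ −1 ⇒ polar day, h₀ = π.
Bracket: h₀ sin ϕ sin δ + cos ϕ cos δ sin h₀ = 3.1416×0.97922×0.27424 + 0.20279×0.96166×0.00000 = 0.843649 + 0.000000 = 0.843649.
Q̄ = (S_0/π) × [bracket] = (2883/π) × 0.843649 = 774.21 W/m².
Daily total = Q̄ × 44.60 h × 3600 s/h = 774.21 × 44.60 × 3600 / 10⁶ = 124.3 MJ/m².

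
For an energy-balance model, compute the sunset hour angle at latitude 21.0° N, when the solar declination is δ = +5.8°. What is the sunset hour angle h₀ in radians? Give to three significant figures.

h₀ = 1.61 rad

cos h₀ = −tan ϕ · tan δ = −tan(+21.0°) × tan(+5.800°) = -0.0390, so h₀ = 1.6098 rad = 92.23°.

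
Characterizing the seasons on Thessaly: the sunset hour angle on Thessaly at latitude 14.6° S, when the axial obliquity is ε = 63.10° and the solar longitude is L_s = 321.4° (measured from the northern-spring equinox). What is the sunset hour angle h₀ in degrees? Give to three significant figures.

Solar declination: sin δ = sin ε · sin L_s = sin 63.10° × sin 321.4° = -0.55637, so δ = -33.805°.
cos h₀ = −tan ϕ · tan δ = −tan(-14.6°) × tan(-33.805°) = -0.1744, so h₀ = 1.7461 rad = 100.04°.

h₀ = 100°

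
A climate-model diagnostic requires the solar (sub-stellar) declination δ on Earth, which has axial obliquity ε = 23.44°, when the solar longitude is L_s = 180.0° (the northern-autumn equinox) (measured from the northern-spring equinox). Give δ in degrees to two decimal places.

sin δ = sin ε · sin L_s = sin 23.44° × sin 180.0° = 0.000000.
δ = arcsin(0.000000) = +0.00°.

δ = +0.00°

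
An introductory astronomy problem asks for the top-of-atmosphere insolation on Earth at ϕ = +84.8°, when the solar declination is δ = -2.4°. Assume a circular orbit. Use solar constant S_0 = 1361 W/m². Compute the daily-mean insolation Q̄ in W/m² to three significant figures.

cos h₀ = −tan(+84.8°) tan(-2.400°) = 0.4605, h₀ = 1.0922 rad.
Bracket: h₀ sin ϕ sin δ + cos ϕ cos δ sin h₀ = 1.0922×0.99588×-0.04188 + 0.09063×0.99912×0.88764 = -0.045553 + 0.080376 = 0.034823.
Q̄ = (S_0/π) × [bracket] = (1361/π) × 0.034823 = 15.09 W/m².

Q̄ ≈ 15.1 W/m²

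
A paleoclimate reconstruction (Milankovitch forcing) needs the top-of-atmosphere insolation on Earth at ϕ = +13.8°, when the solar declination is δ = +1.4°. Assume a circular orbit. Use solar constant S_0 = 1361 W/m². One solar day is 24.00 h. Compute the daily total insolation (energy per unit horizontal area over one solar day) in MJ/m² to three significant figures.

36.7 MJ/m²

cos h₀ = −tan(+13.8°) tan(+1.400°) = -0.0060, h₀ = 1.5768 rad.
Bracket: h₀ sin ϕ sin δ + cos ϕ cos δ sin h₀ = 1.5768×0.23853×0.02443 + 0.97113×0.99970×0.99998 = 0.009188 + 0.970819 = 0.980007.
Q̄ = (S_0/π) × [bracket] = (1361/π) × 0.980007 = 424.56 W/m².
Daily total = Q̄ × 24.00 h × 3600 s/h = 424.56 × 24.00 × 3600 / 10⁶ = 36.68 MJ/m².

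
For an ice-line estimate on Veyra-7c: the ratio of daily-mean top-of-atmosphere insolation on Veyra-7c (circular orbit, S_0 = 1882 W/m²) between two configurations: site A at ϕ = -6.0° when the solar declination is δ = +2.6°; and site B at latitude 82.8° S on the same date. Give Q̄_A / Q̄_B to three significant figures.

— Configuration A (ϕ=-6.0°):
cos h₀ = −tan(-6.0°) tan(+2.600°) = 0.0048, h₀ = 1.5660 rad.
Bracket: h₀ sin ϕ sin δ + cos ϕ cos δ sin h₀ = 1.5660×-0.10453×0.04536 + 0.99452×0.99897×0.99999 = -0.007425 + 0.993486 = 0.986061.
Q̄ = (S_0/π) × [bracket] = (1882/π) × 0.986061 = 590.71 W/m².
— Configuration B (ϕ=-82.8°):
cos h₀ = −tan(-82.8°) tan(+2.600°) = 0.3595, h₀ = 1.2031 rad.
Bracket: h₀ sin ϕ sin δ + cos ϕ cos δ sin h₀ = 1.2031×-0.99211×0.04536 + 0.12533×0.99897×0.93316 = -0.054142 + 0.116832 = 0.062690.
Q̄ = (S_0/π) × [bracket] = (1882/π) × 0.062690 = 37.555 W/m².
Ratio Q̄_A / Q̄_B = 590.71 / 37.555 = 15.73.

Q̄_A / Q̄_B ≈ 15.7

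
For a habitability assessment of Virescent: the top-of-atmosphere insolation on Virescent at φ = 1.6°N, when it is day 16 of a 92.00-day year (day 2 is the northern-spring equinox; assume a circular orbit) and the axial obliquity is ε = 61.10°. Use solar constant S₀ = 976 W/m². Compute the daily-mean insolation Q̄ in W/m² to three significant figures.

Solar longitude: λ_s = 360° × (16 − 2)/92.00 = 54.783°.
sin δ = sin 61.10° × sin 54.783° = 0.71523, so δ = +45.662°.
cos H₀ = −tan(+1.6°) tan(+45.662°) = -0.0286, H₀ = 1.5994 rad.
Bracket: H₀ sin φ sin δ + cos φ cos δ sin H₀ = 1.5994×0.02792×0.71523 + 0.99961×0.69889×0.99959 = 0.031939 + 0.698331 = 0.730270.
Q̄ = (S₀/π) × [bracket] = (976/π) × 0.730270 = 226.9 W/m².

Q̄ ≈ 227 W/m²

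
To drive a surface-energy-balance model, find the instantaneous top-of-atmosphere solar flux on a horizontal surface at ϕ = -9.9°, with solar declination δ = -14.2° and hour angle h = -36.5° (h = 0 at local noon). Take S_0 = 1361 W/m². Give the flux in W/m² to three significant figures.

cos θ_z = sin ϕ sin δ + cos ϕ cos δ cos h = 0.042175 + 0.767691 = 0.809866.
Flux = S_0 · cos θ_z = 1361 × 0.809866 = 1102 W/m².

1.10e+03 W/m²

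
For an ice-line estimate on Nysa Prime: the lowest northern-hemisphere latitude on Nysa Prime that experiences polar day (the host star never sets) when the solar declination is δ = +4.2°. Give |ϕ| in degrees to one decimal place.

Polar day requires cos h₀ = −tan ϕ tan δ ≤ −1, i.e. tan ϕ tan δ ≥ 1.
The boundary is |tan ϕ| · |tan δ| = 1, so |ϕ| = 90° − |δ| = 90° − 4.2° = 85.8° in the northern hemisphere.

|ϕ| = 85.8°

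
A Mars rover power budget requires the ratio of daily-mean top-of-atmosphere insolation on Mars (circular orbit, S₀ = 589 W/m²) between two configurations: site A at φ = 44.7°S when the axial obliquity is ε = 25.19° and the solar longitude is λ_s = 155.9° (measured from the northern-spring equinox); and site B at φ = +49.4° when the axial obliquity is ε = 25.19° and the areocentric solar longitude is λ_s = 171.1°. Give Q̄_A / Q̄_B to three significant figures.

— Configuration A (φ=-44.7°):
Solar declination: sin δ = sin ε · sin λ_s = sin 25.19° × sin 155.9° = 0.17379, so δ = +10.008°.
cos H₀ = −tan(-44.7°) tan(+10.008°) = 0.1746, H₀ = 1.3953 rad.
Bracket: H₀ sin φ sin δ + cos φ cos δ sin H₀ = 1.3953×-0.70339×0.17379 + 0.71080×0.98478×0.98463 = -0.170564 + 0.689223 = 0.518659.
Q̄ = (S₀/π) × [bracket] = (589/π) × 0.518659 = 97.241 W/m².
— Configuration B (φ=+49.4°):
sin δ = sin 25.19° × sin 171.1° = 0.06585, so δ = +3.776°.
cos H₀ = −tan(+49.4°) tan(+3.776°) = -0.0770, H₀ = 1.6479 rad.
Bracket: H₀ sin φ sin δ + cos φ cos δ sin H₀ = 1.6479×0.75927×0.06585 + 0.65077×0.99783×0.99703 = 0.082392 + 0.647429 = 0.729821.
Q̄ = (S₀/π) × [bracket] = (589/π) × 0.729821 = 136.83 W/m².
Ratio Q̄_A / Q̄_B = 97.241 / 136.83 = 0.7107.

Q̄_A / Q̄_B ≈ 0.711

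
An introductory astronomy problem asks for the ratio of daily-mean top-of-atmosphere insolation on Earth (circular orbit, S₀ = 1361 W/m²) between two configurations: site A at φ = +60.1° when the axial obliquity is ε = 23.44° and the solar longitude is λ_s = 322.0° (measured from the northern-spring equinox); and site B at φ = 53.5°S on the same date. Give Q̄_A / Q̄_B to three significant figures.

— Configuration A (φ=+60.1°):
Solar declination: sin δ = sin ε · sin λ_s = sin 23.44° × sin 322.0° = -0.24490, so δ = -14.176°.
cos H₀ = −tan(+60.1°) tan(-14.176°) = 0.4393, H₀ = 1.1160 rad.
Bracket: H₀ sin φ sin δ + cos φ cos δ sin H₀ = 1.1160×0.86690×-0.24490 + 0.49849×0.96955×0.89835 = -0.236931 + 0.434182 = 0.197251.
Q̄ = (S₀/π) × [bracket] = (1361/π) × 0.197251 = 85.453 W/m².
— Configuration B (φ=-53.5°):
cos H₀ = −tan(-53.5°) tan(-14.176°) = -0.3414, H₀ = 1.9192 rad.
Bracket: H₀ sin φ sin δ + cos φ cos δ sin H₀ = 1.9192×-0.80386×-0.24490 + 0.59482×0.96955×0.93993 = 0.377824 + 0.542065 = 0.919889.
Q̄ = (S₀/π) × [bracket] = (1361/π) × 0.919889 = 398.51 W/m².
Ratio Q̄_A / Q̄_B = 85.453 / 398.51 = 0.2144.

Q̄_A / Q̄_B ≈ 0.214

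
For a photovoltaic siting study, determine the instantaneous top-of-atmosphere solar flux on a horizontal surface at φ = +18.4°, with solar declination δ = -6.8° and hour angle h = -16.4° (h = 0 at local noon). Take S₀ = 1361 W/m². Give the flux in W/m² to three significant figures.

1.18e+03 W/m²

cos θ_z = sin φ sin δ + cos φ cos δ cos h = -0.037374 + 0.903867 = 0.866493.
Flux = S₀ · cos θ_z = 1361 × 0.866493 = 1179 W/m².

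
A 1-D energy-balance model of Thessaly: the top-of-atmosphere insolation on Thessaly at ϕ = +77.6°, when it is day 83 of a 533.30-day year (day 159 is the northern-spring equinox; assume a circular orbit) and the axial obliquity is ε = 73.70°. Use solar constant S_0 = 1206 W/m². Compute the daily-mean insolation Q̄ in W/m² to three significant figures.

Solar longitude: L_s = 360° × (83 − 159)/533.30 = -51.303°, i.e. -51.303° + 360° = 308.697°.
sin δ = sin 73.70° × sin 308.697° = -0.74909, so δ = -48.512°.
cos h₀ = −tan(+77.6°) tan(-48.512°) = 5.1430 ≥ 1 ⇒ polar night, h₀ = 0 and Q̄ = 0.

Q̄ ≈ 0.00 W/m²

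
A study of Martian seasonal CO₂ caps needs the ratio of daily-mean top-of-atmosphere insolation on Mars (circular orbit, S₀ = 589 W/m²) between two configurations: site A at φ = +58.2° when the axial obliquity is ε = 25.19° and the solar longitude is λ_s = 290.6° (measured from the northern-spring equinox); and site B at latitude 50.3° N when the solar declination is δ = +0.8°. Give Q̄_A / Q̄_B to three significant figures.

Q̄_A / Q̄_B ≈ 0.116

— Configuration A (φ=+58.2°):
Solar declination: sin δ = sin ε · sin λ_s = sin 25.19° × sin 290.6° = -0.39841, so δ = -23.479°.
cos H₀ = −tan(+58.2°) tan(-23.479°) = 0.7006, H₀ = 0.7946 rad.
Bracket: H₀ sin φ sin δ + cos φ cos δ sin H₀ = 0.7946×0.84989×-0.39841 + 0.52696×0.91721×0.71359 = -0.269055 + 0.344902 = 0.075847.
Q̄ = (S₀/π) × [bracket] = (589/π) × 0.075847 = 14.220 W/m².
— Configuration B (φ=+50.3°):
cos H₀ = −tan(+50.3°) tan(+0.800°) = -0.0168, H₀ = 1.5876 rad.
Bracket: H₀ sin φ sin δ + cos φ cos δ sin H₀ = 1.5876×0.76940×0.01396 + 0.63877×0.99990×0.99986 = 0.017052 + 0.638617 = 0.655669.
Q̄ = (S₀/π) × [bracket] = (589/π) × 0.655669 = 122.93 W/m².
Ratio Q̄_A / Q̄_B = 14.220 / 122.93 = 0.1157.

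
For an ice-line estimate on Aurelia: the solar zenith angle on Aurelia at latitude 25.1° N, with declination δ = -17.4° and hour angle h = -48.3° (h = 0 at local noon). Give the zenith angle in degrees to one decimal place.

cos θ_z = sin φ sin δ + cos φ cos δ cos h = -0.126853 + 0.574846 = 0.447993.
θ_z = arccos(0.447993) = 63.4°.

θ_z = 63.4°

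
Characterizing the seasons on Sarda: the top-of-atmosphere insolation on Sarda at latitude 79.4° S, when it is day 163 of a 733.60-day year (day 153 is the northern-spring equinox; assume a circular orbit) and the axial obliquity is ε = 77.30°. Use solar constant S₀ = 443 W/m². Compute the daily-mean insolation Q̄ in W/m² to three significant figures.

Solar longitude: λ_s = 360° × (163 − 153)/733.60 = 4.907°.
sin δ = sin 77.30° × sin 4.907° = 0.08345, so δ = +4.787°.
cos H₀ = −tan(-79.4°) tan(+4.787°) = 0.4475, H₀ = 1.1069 rad.
Bracket: H₀ sin φ sin δ + cos φ cos δ sin H₀ = 1.1069×-0.98294×0.08345 + 0.18395×0.99651×0.89429 = -0.090795 + 0.163931 = 0.073136.
Q̄ = (S₀/π) × [bracket] = (443/π) × 0.073136 = 10.31 W/m².

Q̄ ≈ 10.3 W/m²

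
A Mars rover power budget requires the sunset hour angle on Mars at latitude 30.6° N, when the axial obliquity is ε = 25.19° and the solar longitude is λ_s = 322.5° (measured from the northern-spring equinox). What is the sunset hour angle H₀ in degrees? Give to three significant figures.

H₀ = 80.9°

Solar declination: sin δ = sin ε · sin λ_s = sin 25.19° × sin 322.5° = -0.25910, so δ = -15.017°.
cos H₀ = −tan φ · tan δ = −tan(+30.6°) × tan(-15.017°) = 0.1587, so H₀ = 1.4115 rad = 80.87°.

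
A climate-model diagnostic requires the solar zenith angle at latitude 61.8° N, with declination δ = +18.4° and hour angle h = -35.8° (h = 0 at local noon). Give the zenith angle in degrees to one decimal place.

θ_z = 50.1°

cos θ_z = sin ϕ sin δ + cos ϕ cos δ cos h = 0.278183 + 0.363675 = 0.641858.
θ_z = arccos(0.641858) = 50.1°.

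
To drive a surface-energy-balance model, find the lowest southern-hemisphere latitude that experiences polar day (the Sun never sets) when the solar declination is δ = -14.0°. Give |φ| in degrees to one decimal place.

|φ| = 76.0°

Polar day requires cos H₀ = −tan φ tan δ ≤ −1, i.e. tan φ tan δ ≥ 1.
The boundary is |tan φ| · |tan δ| = 1, so |φ| = 90° − |δ| = 90° − 14.0° = 76.0° in the southern hemisphere.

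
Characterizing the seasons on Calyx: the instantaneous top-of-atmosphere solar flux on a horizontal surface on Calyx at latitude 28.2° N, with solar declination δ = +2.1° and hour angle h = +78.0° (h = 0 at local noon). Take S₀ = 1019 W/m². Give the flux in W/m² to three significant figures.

cos θ_z = sin φ sin δ + cos φ cos δ cos h = 0.017316 + 0.183110 = 0.200426.
Flux = S₀ · cos θ_z = 1019 × 0.200426 = 204.2 W/m².

204 W/m²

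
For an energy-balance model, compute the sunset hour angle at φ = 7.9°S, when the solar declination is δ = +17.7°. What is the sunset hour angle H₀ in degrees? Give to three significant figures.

cos H₀ = −tan φ · tan δ = −tan(-7.9°) × tan(+17.700°) = 0.0443, so H₀ = 1.5265 rad = 87.46°.

H₀ = 87.5°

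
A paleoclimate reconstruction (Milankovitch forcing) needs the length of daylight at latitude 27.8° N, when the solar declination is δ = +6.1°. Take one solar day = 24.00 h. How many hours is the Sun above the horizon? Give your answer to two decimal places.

12.43 h

cos h₀ = −tan ϕ · tan δ = −tan(+27.8°) × tan(+6.100°) = -0.0563, so h₀ = 1.6272 rad = 93.23°.
Daylight = 2h₀/(2π) × 24.00 h = (1.6272/π) × 24.00 = 12.43 h.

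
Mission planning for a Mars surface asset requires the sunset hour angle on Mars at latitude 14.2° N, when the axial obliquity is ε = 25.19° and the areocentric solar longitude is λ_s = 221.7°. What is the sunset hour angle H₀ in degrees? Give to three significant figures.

sin δ = sin 25.19° × sin 221.7° = -0.28314, so δ = -16.447°.
cos H₀ = −tan φ · tan δ = −tan(+14.2°) × tan(-16.447°) = 0.0747, so H₀ = 1.4960 rad = 85.72°.

H₀ = 85.7°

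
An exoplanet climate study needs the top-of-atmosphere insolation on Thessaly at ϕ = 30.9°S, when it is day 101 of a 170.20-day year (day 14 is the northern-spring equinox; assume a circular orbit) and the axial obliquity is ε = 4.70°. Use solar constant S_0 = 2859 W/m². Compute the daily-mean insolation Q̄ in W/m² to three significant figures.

Solar longitude: L_s = 360° × (101 − 14)/170.20 = 184.019°.
sin δ = sin 4.70° × sin 184.019° = -0.00574, so δ = -0.329°.
cos h₀ = −tan(-30.9°) tan(-0.329°) = -0.0034, h₀ = 1.5742 rad.
Bracket: h₀ sin ϕ sin δ + cos ϕ cos δ sin h₀ = 1.5742×-0.51354×-0.00574 + 0.85806×0.99998×0.99999 = 0.004640 + 0.858034 = 0.862674.
Q̄ = (S_0/π) × [bracket] = (2859/π) × 0.862674 = 785.1 W/m².

Q̄ ≈ 785 W/m²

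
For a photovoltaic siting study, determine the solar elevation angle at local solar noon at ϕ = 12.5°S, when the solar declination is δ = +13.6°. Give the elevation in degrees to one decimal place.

At local noon the hour angle is zero, so the zenith angle equals |ϕ − δ| = |-12.5° − (+13.600°)| = 26.100°.
Elevation = 90° − 26.100° = 63.9°.

63.9°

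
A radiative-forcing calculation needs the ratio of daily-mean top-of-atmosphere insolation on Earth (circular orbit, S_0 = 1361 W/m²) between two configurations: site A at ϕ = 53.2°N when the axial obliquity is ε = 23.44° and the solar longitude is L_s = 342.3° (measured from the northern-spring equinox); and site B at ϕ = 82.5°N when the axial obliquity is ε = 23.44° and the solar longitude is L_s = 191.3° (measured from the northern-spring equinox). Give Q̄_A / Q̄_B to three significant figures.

— Configuration A (ϕ=+53.2°):
Solar declination: sin δ = sin ε · sin L_s = sin 23.44° × sin 342.3° = -0.12094, so δ = -6.946°.
cos h₀ = −tan(+53.2°) tan(-6.946°) = 0.1629, h₀ = 1.4072 rad.
Bracket: h₀ sin ϕ sin δ + cos ϕ cos δ sin h₀ = 1.4072×0.80073×-0.12094 + 0.59902×0.99266×0.98665 = -0.136274 + 0.586685 = 0.450411.
Q̄ = (S_0/π) × [bracket] = (1361/π) × 0.450411 = 195.13 W/m².
— Configuration B (ϕ=+82.5°):
Solar declination: sin δ = sin ε · sin L_s = sin 23.44° × sin 191.3° = -0.07795, so δ = -4.470°.
cos h₀ = −tan(+82.5°) tan(-4.470°) = 0.5939, h₀ = 0.9349 rad.
Bracket: h₀ sin ϕ sin δ + cos ϕ cos δ sin h₀ = 0.9349×0.99144×-0.07795 + 0.13053×0.99696×0.80457 = -0.072252 + 0.104701 = 0.032449.
Q̄ = (S_0/π) × [bracket] = (1361/π) × 0.032449 = 14.058 W/m².
Ratio Q̄_A / Q̄_B = 195.13 / 14.058 = 13.88.

Q̄_A / Q̄_B ≈ 13.9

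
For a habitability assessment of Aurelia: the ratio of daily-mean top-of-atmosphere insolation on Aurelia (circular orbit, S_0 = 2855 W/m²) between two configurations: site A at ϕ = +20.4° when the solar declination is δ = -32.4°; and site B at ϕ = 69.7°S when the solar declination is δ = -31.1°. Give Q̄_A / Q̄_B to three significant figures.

— Configuration A (ϕ=+20.4°):
cos h₀ = −tan(+20.4°) tan(-32.400°) = 0.2360, h₀ = 1.3325 rad.
Bracket: h₀ sin ϕ sin δ + cos ϕ cos δ sin h₀ = 1.3325×0.34857×-0.53583 + 0.93728×0.84433×0.97175 = -0.248877 + 0.769017 = 0.520140.
Q̄ = (S_0/π) × [bracket] = (2855/π) × 0.520140 = 472.69 W/m².
— Configuration B (ϕ=-69.7°):
cos h₀ = −tan(-69.7°) tan(-31.100°) = -1.6308 ≤ −1 ⇒ polar day, h₀ = π.
Bracket: h₀ sin ϕ sin δ + cos ϕ cos δ sin h₀ = 3.1416×-0.93789×-0.51653 + 0.34694×0.85627×0.00000 = 1.521943 + 0.000000 = 1.521943.
Q̄ = (S_0/π) × [bracket] = (2855/π) × 1.521943 = 1383.1 W/m².
Ratio Q̄_A / Q̄_B = 472.69 / 1383.1 = 0.3418.

Q̄_A / Q̄_B ≈ 0.342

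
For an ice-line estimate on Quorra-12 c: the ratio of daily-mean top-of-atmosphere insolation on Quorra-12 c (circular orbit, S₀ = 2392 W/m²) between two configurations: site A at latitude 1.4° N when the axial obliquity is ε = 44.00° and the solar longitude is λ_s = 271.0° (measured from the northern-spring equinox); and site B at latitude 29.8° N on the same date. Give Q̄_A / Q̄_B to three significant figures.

— Configuration A (φ=+1.4°):
Solar declination: sin δ = sin ε · sin λ_s = sin 44.00° × sin 271.0° = -0.69455, so δ = -43.992°.
cos H₀ = −tan(+1.4°) tan(-43.992°) = 0.0236, H₀ = 1.5472 rad.
Bracket: H₀ sin φ sin δ + cos φ cos δ sin H₀ = 1.5472×0.02443×-0.69455 + 0.99970×0.71944×0.99972 = -0.026253 + 0.719023 = 0.692770.
Q̄ = (S₀/π) × [bracket] = (2392/π) × 0.692770 = 527.47 W/m².
— Configuration B (φ=+29.8°):
cos H₀ = −tan(+29.8°) tan(-43.992°) = 0.5529, H₀ = 0.9850 rad.
Bracket: H₀ sin φ sin δ + cos φ cos δ sin H₀ = 0.9850×0.49697×-0.69455 + 0.86777×0.71944×0.83325 = -0.339993 + 0.520205 = 0.180212.
Q̄ = (S₀/π) × [bracket] = (2392/π) × 0.180212 = 137.21 W/m².
Ratio Q̄_A / Q̄_B = 527.47 / 137.21 = 3.844.

Q̄_A / Q̄_B ≈ 3.84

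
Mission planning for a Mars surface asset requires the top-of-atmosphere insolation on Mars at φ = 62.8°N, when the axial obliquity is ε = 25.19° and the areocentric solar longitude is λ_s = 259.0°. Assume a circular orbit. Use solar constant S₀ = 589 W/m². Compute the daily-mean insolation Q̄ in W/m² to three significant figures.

sin δ = sin 25.19° × sin 259.0° = -0.41780, so δ = -24.696°.
cos H₀ = −tan(+62.8°) tan(-24.696°) = 0.8948, H₀ = 0.4628 rad.
Bracket: H₀ sin φ sin δ + cos φ cos δ sin H₀ = 0.4628×0.88942×-0.41780 + 0.45710×0.90854×0.44648 = -0.171976 + 0.185420 = 0.013444.
Q̄ = (S₀/π) × [bracket] = (589/π) × 0.013444 = 2.521 W/m².

Q̄ ≈ 2.52 W/m²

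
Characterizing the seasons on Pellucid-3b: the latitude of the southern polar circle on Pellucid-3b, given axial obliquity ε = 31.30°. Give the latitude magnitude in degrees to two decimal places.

58.70°

The polar circle is the lowest latitude that experiences at least one full rotation of continuous darkness at the northern-summer solstice; it lies at |φ| = 90° − ε = 90° − 31.30° = 58.70°.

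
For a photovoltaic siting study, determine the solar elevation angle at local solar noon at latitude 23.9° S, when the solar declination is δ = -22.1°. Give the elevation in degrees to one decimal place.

88.2°

At local noon the hour angle is zero, so the zenith angle equals |φ − δ| = |-23.9° − (-22.100°)| = 1.800°.
Elevation = 90° − 1.800° = 88.2°.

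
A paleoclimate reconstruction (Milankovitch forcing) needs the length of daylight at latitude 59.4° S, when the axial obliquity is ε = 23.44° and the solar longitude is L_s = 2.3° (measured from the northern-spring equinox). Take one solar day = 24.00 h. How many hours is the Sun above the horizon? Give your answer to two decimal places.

Solar declination: sin δ = sin ε · sin L_s = sin 23.44° × sin 2.3° = 0.01596, so δ = +0.915°.
cos h₀ = −tan ϕ · tan δ = −tan(-59.4°) × tan(+0.915°) = 0.0270, so h₀ = 1.5438 rad = 88.45°.
Daylight = 2h₀/(2π) × 24.00 h = (1.5438/π) × 24.00 = 11.79 h.

11.79 h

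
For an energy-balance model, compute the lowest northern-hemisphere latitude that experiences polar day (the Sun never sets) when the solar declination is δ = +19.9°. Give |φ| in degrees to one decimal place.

|φ| = 70.1°

Polar day requires cos H₀ = −tan φ tan δ ≤ −1, i.e. tan φ tan δ ≥ 1.
The boundary is |tan φ| · |tan δ| = 1, so |φ| = 90° − |δ| = 90° − 19.9° = 70.1° in the northern hemisphere.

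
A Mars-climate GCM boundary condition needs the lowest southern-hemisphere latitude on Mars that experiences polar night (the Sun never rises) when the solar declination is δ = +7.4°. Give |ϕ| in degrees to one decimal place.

Polar night requires cos h₀ = −tan ϕ tan δ ≥ 1, i.e. tan ϕ tan δ ≤ −1.
The boundary is |tan ϕ| · |tan δ| = 1, so |ϕ| = 90° − |δ| = 90° − 7.4° = 82.6° in the southern hemisphere.

|ϕ| = 82.6°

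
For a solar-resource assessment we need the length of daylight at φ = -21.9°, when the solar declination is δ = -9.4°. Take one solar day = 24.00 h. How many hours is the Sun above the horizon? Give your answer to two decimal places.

cos H₀ = −tan φ · tan δ = −tan(-21.9°) × tan(-9.400°) = -0.0666, so H₀ = 1.6374 rad = 93.82°.
Daylight = 2H₀/(2π) × 24.00 h = (1.6374/π) × 24.00 = 12.51 h.

12.51 h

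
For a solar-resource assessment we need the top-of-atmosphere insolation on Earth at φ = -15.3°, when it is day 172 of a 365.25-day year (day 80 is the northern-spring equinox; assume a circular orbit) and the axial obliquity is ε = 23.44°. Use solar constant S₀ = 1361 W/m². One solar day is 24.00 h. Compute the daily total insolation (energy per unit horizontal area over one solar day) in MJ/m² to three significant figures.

Solar longitude: λ_s = 360° × (172 − 80)/365.25 = 90.678°.
sin δ = sin 23.44° × sin 90.678° = 0.39776, so δ = +23.438°.
cos H₀ = −tan(-15.3°) tan(+23.438°) = 0.1186, H₀ = 1.4519 rad.
Bracket: H₀ sin φ sin δ + cos φ cos δ sin H₀ = 1.4519×-0.26387×0.39776 + 0.96456×0.91749×0.99294 = -0.152387 + 0.878726 = 0.726339.
Q̄ = (S₀/π) × [bracket] = (1361/π) × 0.726339 = 314.66 W/m².
Daily total = Q̄ × 24.00 h × 3600 s/h = 314.66 × 24.00 × 3600 / 10⁶ = 27.19 MJ/m².

27.2 MJ/m²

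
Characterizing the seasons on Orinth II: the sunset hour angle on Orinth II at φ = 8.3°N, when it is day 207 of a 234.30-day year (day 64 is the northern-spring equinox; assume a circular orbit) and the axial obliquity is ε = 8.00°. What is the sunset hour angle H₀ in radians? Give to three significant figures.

Solar longitude: λ_s = 360° × (207 − 64)/234.30 = 219.718°.
sin δ = sin 8.00° × sin 219.718° = -0.08893, so δ = -5.102°.
cos H₀ = −tan φ · tan δ = −tan(+8.3°) × tan(-5.102°) = 0.0130, so H₀ = 1.5578 rad = 89.25°.

H₀ = 1.56 rad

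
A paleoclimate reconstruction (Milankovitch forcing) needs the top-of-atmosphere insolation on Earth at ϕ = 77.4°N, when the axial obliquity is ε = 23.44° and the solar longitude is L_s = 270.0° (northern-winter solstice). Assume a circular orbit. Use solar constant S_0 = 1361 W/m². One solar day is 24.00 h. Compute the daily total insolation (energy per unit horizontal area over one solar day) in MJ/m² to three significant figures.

0.00 MJ/m²

Solar declination: sin δ = sin ε · sin L_s = sin 23.44° × sin 270.0° = -0.39779, so δ = -23.440°.
cos h₀ = −tan(+77.4°) tan(-23.440°) = 1.9397 ≥ 1 ⇒ polar night, h₀ = 0 and Q̄ = 0.
Daily total = Q̄ × 24.00 h × 3600 s/h = 0.00 MJ/m².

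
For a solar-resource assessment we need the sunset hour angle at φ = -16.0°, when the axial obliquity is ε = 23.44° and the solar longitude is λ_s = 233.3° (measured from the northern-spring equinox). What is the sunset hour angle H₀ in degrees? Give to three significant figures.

H₀ = 95.5°

Solar declination: sin δ = sin ε · sin λ_s = sin 23.44° × sin 233.3° = -0.31894, so δ = -18.599°.
cos H₀ = −tan φ · tan δ = −tan(-16.0°) × tan(-18.599°) = -0.0965, so H₀ = 1.6674 rad = 95.54°.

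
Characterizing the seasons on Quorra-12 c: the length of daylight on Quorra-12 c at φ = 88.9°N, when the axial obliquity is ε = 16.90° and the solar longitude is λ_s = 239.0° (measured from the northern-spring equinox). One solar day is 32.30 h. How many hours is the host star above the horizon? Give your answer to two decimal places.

0.00 h

Solar declination: sin δ = sin ε · sin λ_s = sin 16.90° × sin 239.0° = -0.24918, so δ = -14.429°.
cos H₀ = −tan φ · tan δ = 13.4002 ≥ 1, so the host star never rises (polar night) and H₀ = 0.
Daylight = 2H₀/(2π) × 32.30 h = (0.0000/π) × 32.30 = 0.00 h.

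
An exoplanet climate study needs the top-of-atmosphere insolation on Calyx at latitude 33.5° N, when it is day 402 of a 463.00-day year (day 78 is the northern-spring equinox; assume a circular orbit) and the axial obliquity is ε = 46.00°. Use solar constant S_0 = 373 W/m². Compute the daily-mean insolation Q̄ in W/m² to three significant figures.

Solar longitude: L_s = 360° × (402 − 78)/463.00 = 251.922°.
sin δ = sin 46.00° × sin 251.922° = -0.68383, so δ = -43.144°.
cos h₀ = −tan(+33.5°) tan(-43.144°) = 0.6203, h₀ = 0.9016 rad.
Bracket: h₀ sin ϕ sin δ + cos ϕ cos δ sin h₀ = 0.9016×0.55194×-0.68383 + 0.83389×0.72964×0.78434 = -0.340294 + 0.477223 = 0.136929.
Q̄ = (S_0/π) × [bracket] = (373/π) × 0.136929 = 16.26 W/m².

Q̄ ≈ 16.3 W/m²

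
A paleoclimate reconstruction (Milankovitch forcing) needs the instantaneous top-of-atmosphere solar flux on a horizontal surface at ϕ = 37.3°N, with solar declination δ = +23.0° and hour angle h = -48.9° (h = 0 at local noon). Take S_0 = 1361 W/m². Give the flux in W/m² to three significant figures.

977 W/m²

cos θ_z = sin ϕ sin δ + cos ϕ cos δ cos h = 0.236779 + 0.481355 = 0.718134.
Flux = S_0 · cos θ_z = 1361 × 0.718134 = 977.4 W/m².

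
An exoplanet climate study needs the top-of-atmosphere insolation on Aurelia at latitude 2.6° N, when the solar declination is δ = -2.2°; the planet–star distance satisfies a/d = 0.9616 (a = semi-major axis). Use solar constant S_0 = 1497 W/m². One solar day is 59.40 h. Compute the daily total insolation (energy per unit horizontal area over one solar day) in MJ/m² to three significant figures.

cos h₀ = −tan(+2.6°) tan(-2.200°) = 0.0017, h₀ = 1.5691 rad.
Bracket: h₀ sin ϕ sin δ + cos ϕ cos δ sin h₀ = 1.5691×0.04536×-0.03839 + 0.99897×0.99926×1.00000 = -0.002732 + 0.998231 = 0.995499.
Inverse-square distance factor (a/d)² = 0.9616² = 0.924675.
Q̄ = (S_0/π) × 0.924675 × [bracket] = (1497/π) × 0.924675 × 0.995499 = 438.63 W/m².
Daily total = Q̄ × 59.40 h × 3600 s/h = 438.63 × 59.40 × 3600 / 10⁶ = 93.80 MJ/m².

93.8 MJ/m²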